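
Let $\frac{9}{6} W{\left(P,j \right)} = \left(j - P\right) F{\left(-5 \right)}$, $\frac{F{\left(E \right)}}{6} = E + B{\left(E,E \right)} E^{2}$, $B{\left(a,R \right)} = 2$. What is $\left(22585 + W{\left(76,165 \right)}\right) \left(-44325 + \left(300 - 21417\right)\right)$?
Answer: $-2526388410$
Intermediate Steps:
$F{\left(E \right)} = 6 E + 12 E^{2}$ ($F{\left(E \right)} = 6 \left(E + 2 E^{2}\right) = 6 E + 12 E^{2}$)
$W{\left(P,j \right)} = - 180 P + 180 j$ ($W{\left(P,j \right)} = \frac{2 \left(j - P\right) 6 \left(-5\right) \left(1 + 2 \left(-5\right)\right)}{3} = \frac{2 \left(j - P\right) 6 \left(-5\right) \left(1 - 10\right)}{3} = \frac{2 \left(j - P\right) 6 \left(-5\right) \left(-9\right)}{3} = \frac{2 \left(j - P\right) 270}{3} = \frac{2 \left(- 270 P + 270 j\right)}{3} = - 180 P + 180 j$)
$\left(22585 + W{\left(76,165 \right)}\right) \left(-44325 + \left(300 - 21417\right)\right) = \left(22585 + \left(\left(-180\right) 76 + 180 \cdot 165\right)\right) \left(-44325 + \left(300 - 21417\right)\right) = \left(22585 + \left(-13680 + 29700\right)\right) \left(-44325 - 21117\right) = \left(22585 + 16020\right) \left(-65442\right) = 38605 \left(-65442\right) = -2526388410$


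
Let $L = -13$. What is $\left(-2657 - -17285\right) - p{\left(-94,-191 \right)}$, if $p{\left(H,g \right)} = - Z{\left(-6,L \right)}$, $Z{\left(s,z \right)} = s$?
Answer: $14622$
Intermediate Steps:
$p{\left(H,g \right)} = 6$ ($p{\left(H,g \right)} = \left(-1\right) \left(-6\right) = 6$)
$\left(-2657 - -17285\right) - p{\left(-94,-191 \right)} = \left(-2657 - -17285\right) - 6 = \left(-2657 + 17285\right) - 6 = 14628 - 6 = 14622$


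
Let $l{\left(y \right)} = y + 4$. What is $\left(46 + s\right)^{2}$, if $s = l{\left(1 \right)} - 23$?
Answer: $784$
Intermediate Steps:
$l{\left(y \right)} = 4 + y$
$s = -18$ ($s = \left(4 + 1\right) - 23 = 5 - 23 = -18$)
$\left(46 + s\right)^{2} = \left(46 - 18\right)^{2} = 28^{2} = 784$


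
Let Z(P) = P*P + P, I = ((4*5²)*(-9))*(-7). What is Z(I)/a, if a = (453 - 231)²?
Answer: 1102675/1369 ≈ 805.46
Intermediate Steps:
I = 6300 (I = ((4*25)*(-9))*(-7) = (100*(-9))*(-7) = -900*(-7) = 6300)
Z(P) = P + P² (Z(P) = P² + P = P + P²)
a = 49284 (a = 222² = 49284)
Z(I)/a = (6300*(1 + 6300))/49284 = (6300*6301)*(1/49284) = 39696300*(1/49284) = 1102675/1369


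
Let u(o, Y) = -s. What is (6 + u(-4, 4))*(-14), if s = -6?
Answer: -168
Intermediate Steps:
u(o, Y) = 6 (u(o, Y) = -1*(-6) = 6)
(6 + u(-4, 4))*(-14) = (6 + 6)*(-14) = 12*(-14) = -168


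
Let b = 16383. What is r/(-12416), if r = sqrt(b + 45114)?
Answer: -3*sqrt(6833)/12416 ≈ -0.019973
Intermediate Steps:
r = 3*sqrt(6833) (r = sqrt(16383 + 45114) = sqrt(61497) = 3*sqrt(6833) ≈ 247.99)
r/(-12416) = (3*sqrt(6833))/(-12416) = (3*sqrt(6833))*(-1/12416) = -3*sqrt(6833)/12416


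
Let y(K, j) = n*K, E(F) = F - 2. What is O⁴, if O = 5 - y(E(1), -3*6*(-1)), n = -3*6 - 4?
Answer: 83521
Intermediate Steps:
n = -22 (n = -18 - 4 = -22)
E(F) = -2 + F
y(K, j) = -22*K
O = -17 (O = 5 - (-22)*(-2 + 1) = 5 - (-22)*(-1) = 5 - 1*22 = 5 - 22 = -17)
O⁴ = (-17)⁴ = 83521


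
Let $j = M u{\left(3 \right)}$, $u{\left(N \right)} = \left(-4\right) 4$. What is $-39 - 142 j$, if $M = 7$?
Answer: $15865$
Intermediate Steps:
$u{\left(N \right)} = -16$
$j = -112$ ($j = 7 \left(-16\right) = -112$)
$-39 - 142 j = -39 - -15904 = -39 + 15904 = 15865$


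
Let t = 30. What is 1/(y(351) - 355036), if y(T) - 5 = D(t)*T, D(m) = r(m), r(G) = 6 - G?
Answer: -1/363455 ≈ -2.7514e-6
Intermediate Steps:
D(m) = 6 - m
y(T) = 5 - 24*T (y(T) = 5 + (6 - 1*30)*T = 5 + (6 - 30)*T = 5 - 24*T)
1/(y(351) - 355036) = 1/((5 - 24*351) - 355036) = 1/((5 - 8424) - 355036) = 1/(-8419 - 355036) = 1/(-363455) = -1/363455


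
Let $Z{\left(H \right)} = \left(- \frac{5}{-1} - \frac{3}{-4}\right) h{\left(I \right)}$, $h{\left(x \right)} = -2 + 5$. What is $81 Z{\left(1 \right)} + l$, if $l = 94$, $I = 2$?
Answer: $\frac{5965}{4} \approx 1491.3$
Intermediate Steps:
$h{\left(x \right)} = 3$
$Z{\left(H \right)} = \frac{69}{4}$ ($Z{\left(H \right)} = \left(- \frac{5}{-1} - \frac{3}{-4}\right) 3 = \left(\left(-5\right) \left(-1\right) - - \frac{3}{4}\right) 3 = \left(5 + \frac{3}{4}\right) 3 = \frac{23}{4} \cdot 3 = \frac{69}{4}$)
$81 Z{\left(1 \right)} + l = 81 \cdot \frac{69}{4} + 94 = \frac{5589}{4} + 94 = \frac{5965}{4}$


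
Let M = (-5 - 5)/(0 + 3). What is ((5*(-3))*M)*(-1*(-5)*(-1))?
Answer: -250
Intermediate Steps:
M = -10/3 ≈ -3.3333
((5*(-3))*M)*(-1*(-5)*(-1)) = ((5*(-3))*(-10/3))*(-1*(-5)*(-1)) = (-15*(-10/3))*(5*(-1)) = 50*(-5) = -250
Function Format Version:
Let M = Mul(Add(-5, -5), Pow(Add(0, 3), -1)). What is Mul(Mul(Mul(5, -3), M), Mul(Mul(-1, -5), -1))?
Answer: -250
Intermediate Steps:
M = Rational(-10, 3) (M = Mul(-10, Pow(3, -1)) = Mul(-10, Rational(1, 3)) = Rational(-10, 3) ≈ -3.3333)
Mul(Mul(Mul(5, -3), M), Mul(Mul(-1, -5), -1)) = Mul(Mul(Mul(5, -3), Rational(-10, 3)), Mul(Mul(-1, -5), -1)) = Mul(Mul(-15, Rational(-10, 3)), Mul(5, -1)) = Mul(50, -5) = -250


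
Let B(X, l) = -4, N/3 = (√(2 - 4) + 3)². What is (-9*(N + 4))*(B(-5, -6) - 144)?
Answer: 33300 + 23976*I*√2 ≈ 33300.0 + 33907.0*I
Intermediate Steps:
N = 3*(3 + I*√2)² (N = 3*(√(2 - 4) + 3)² = 3*(√(-2) + 3)² = 3*(I*√2 + 3)² = 3*(3 + I*√2)² ≈ 21.0 + 25.456*I)
(-9*(N + 4))*(B(-5, -6) - 144) = (-9*((21 + 18*I*√2) + 4))*(-4 - 144) = -9*(25 + 18*I*√2)*(-148) = (-225 - 162*I*√2)*(-148) = 33300 + 23976*I*√2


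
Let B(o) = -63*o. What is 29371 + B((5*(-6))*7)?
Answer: 42601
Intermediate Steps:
29371 + B((5*(-6))*7) = 29371 - 63*5*(-6)*7 = 29371 - (-1890)*7 = 29371 - 63*(-210) = 29371 + 13230 = 42601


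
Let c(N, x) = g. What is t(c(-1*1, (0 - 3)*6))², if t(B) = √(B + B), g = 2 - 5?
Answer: -6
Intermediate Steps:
g = -3
c(N, x) = -3
t(B) = √2*√B (t(B) = √(2*B) = √2*√B)
t(c(-1*1, (0 - 3)*6))² = (√2*√(-3))² = (√2*(I*√3))² = (I*√6)² = -6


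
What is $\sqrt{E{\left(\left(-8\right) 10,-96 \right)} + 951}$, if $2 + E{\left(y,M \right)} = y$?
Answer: $\sqrt{869} \approx 29.479$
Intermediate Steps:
$E{\left(y,M \right)} = -2 + y$
$\sqrt{E{\left(\left(-8\right) 10,-96 \right)} + 951} = \sqrt{\left(-2 - 80\right) + 951} = \sqrt{-82 + 951} = \sqrt{869}$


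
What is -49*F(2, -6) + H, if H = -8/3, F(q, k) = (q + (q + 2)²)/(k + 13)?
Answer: -386/3 ≈ -128.67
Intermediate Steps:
F(q, k) = (q + (2 + q)²)/(13 + k)
H = -8/3 (H = (⅓)*(-8) = -8/3 ≈ -2.6667)
-49*F(2, -6) + H = -49*(2 + (2 + 2)²)/(13 - 6) - 8/3 = -49*(2 + 4²)/7 - 8/3 = -7*(2 + 16) - 8/3 = -7*18 - 8/3 = -49*18/7 - 8/3 = -126 - 8/3 = -386/3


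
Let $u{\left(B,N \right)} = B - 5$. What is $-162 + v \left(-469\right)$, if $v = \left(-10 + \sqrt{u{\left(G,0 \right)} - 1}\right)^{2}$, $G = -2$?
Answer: $-43310 + 18760 i \sqrt{2} \approx -43310.0 + 26531.0 i$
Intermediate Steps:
$u{\left(B,N \right)} = -5 + B$
$v = \left(-10 + 2 i \sqrt{2}\right)^{2}$ ($v = \left(-10 + \sqrt{\left(-5 - 2\right) - 1}\right)^{2} = \left(-10 + \sqrt{-7 - 1}\right)^{2} = \left(-10 + \sqrt{-8}\right)^{2} = \left(-10 + 2 i \sqrt{2}\right)^{2} \approx 92.0 - 56.569 i$)
$-162 + v \left(-469\right) = -162 + \left(92 - 40 i \sqrt{2}\right) \left(-469\right) = -162 - \left(43148 - 18760 i \sqrt{2}\right) = -43310 + 18760 i \sqrt{2}$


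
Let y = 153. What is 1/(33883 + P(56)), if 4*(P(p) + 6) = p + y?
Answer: 4/135717 ≈ 2.9473e-5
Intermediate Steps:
P(p) = 129/4 + p/4 (P(p) = -6 + (p + 153)/4 = -6 + (153 + p)/4 = -6 + (153/4 + p/4) = 129/4 + p/4)
1/(33883 + P(56)) = 1/(33883 + (129/4 + (¼)*56)) = 1/(33883 + (129/4 + 14)) = 1/(33883 + 185/4) = 1/(135717/4) = 4/135717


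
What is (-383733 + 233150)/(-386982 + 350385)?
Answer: 150583/36597 ≈ 4.1146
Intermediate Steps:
(-383733 + 233150)/(-386982 + 350385) = -150583/(-36597) = -150583*(-1/36597) = 150583/36597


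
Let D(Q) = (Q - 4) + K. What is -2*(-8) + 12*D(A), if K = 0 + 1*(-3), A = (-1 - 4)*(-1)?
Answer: -8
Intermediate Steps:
A = 5 (A = -5*(-1) = 5)
K = -3 (K = 0 - 3 = -3)
D(Q) = -7 + Q (D(Q) = (Q - 4) - 3 = (-4 + Q) - 3 = -7 + Q)
-2*(-8) + 12*D(A) = -2*(-8) + 12*(-7 + 5) = 16 + 12*(-2) = 16 - 24 = -8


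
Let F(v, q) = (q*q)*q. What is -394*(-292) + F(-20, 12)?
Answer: 116776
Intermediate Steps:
F(v, q) = q³ (F(v, q) = q²*q = q³)
-394*(-292) + F(-20, 12) = -394*(-292) + 12³ = 115048 + 1728 = 116776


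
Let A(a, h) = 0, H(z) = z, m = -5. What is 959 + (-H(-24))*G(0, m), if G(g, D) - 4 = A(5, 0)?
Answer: 1055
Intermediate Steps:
G(g, D) = 4 (G(g, D) = 4 + 0 = 4)
959 + (-H(-24))*G(0, m) = 959 - 1*(-24)*4 = 959 + 24*4 = 959 + 96 = 1055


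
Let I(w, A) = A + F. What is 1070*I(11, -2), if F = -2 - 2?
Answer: -6420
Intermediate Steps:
F = -4
I(w, A) = -4 + A (I(w, A) = A - 4 = -4 + A)
1070*I(11, -2) = 1070*(-4 - 2) = 1070*(-6) = -6420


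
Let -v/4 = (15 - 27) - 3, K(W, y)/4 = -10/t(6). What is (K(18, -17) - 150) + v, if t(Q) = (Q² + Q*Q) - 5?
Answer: -6070/67 ≈ -90.597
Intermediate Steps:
t(Q) = -5 + 2*Q² (t(Q) = (Q² + Q²) - 5 = 2*Q² - 5 = -5 + 2*Q²)
K(W, y) = -40/67 (K(W, y) = 4*(-10/(-5 + 2*6²)) = 4*(-10/(-5 + 2*36)) = 4*(-10/(-5 + 72)) = 4*(-10/67) = -40/67)
v = 60 (v = -4*((15 - 27) - 3) = -4*(-12 - 3) = -4*(-15) = 60)
(K(18, -17) - 150) + v = (-40/67 - 150) + 60 = -10090/67 + 60 = -6070/67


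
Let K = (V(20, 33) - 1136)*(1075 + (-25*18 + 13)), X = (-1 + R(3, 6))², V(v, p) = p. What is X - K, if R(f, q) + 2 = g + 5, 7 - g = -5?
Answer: 703910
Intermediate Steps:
g = 12 (g = 7 - 1*(-5) = 7 + 5 = 12)
R(f, q) = 15 (R(f, q) = -2 + (12 + 5) = -2 + 17 = 15)
X = 196 (X = (-1 + 15)² = 14² = 196)
K = -703714 (K = (33 - 1136)*(1075 + (-25*18 + 13)) = -1103*(1075 + (-450 + 13)) = -1103*(1075 - 437) = -1103*638 = -703714)
X - K = 196 - 1*(-703714) = 196 + 703714 = 703910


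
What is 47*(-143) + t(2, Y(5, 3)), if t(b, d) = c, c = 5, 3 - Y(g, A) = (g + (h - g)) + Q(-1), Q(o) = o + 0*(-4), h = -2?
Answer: -6716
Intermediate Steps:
Q(o) = o (Q(o) = o + 0 = o)
Y(g, A) = 6 (Y(g, A) = 3 - ((g + (-2 - g)) - 1) = 3 - (-2 - 1) = 3 - 1*(-3) = 3 + 3 = 6)
t(b, d) = 5
47*(-143) + t(2, Y(5, 3)) = 47*(-143) + 5 = -6721 + 5 = -6716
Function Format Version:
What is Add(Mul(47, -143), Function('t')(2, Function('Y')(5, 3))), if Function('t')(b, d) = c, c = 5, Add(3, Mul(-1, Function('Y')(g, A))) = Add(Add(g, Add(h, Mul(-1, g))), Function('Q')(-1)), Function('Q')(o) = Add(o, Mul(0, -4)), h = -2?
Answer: -6716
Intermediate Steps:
Function('Q')(o) = o (Function('Q')(o) = Add(o, 0) = o)
Function('Y')(g, A) = 6 (Function('Y')(g, A) = Add(3, Mul(-1, Add(Add(g, Add(-2, Mul(-1, g))), -1))) = Add(3, Mul(-1, Add(-2, -1))) = Add(3, Mul(-1, -3)) = Add(3, 3) = 6)
Function('t')(b, d) = 5
Add(Mul(47, -143), Function('t')(2, Function('Y')(5, 3))) = Add(Mul(47, -143), 5) = Add(-6721, 5) = -6716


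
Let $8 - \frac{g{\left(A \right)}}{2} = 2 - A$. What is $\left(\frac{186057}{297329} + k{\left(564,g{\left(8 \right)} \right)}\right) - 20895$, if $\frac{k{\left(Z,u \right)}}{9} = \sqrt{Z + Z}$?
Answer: $- \frac{6212503398}{297329} + 18 \sqrt{282} \approx -20592.0$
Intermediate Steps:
$g{\left(A \right)} = 12 + 2 A$ ($g{\left(A \right)} = 16 - 2 \left(2 - A\right) = 16 + \left(-4 + 2 A\right) = 12 + 2 A$)
$k{\left(Z,u \right)} = 9 \sqrt{2} \sqrt{Z}$ ($k{\left(Z,u \right)} = 9 \sqrt{Z + Z} = 9 \sqrt{2 Z} = 9 \sqrt{2} \sqrt{Z}$)
$\left(\frac{186057}{297329} + k{\left(564,g{\left(8 \right)} \right)}\right) - 20895 = \left(\frac{186057}{297329} + 9 \sqrt{2} \sqrt{564}\right) - 20895 = \left(186057 \cdot \frac{1}{297329} + 9 \sqrt{2} \cdot 2 \sqrt{141}\right) - 20895 = \left(\frac{186057}{297329} + 18 \sqrt{282}\right) - 20895 = - \frac{6212503398}{297329} + 18 \sqrt{282}$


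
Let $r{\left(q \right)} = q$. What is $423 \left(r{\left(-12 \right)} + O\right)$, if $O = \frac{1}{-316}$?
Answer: $- \frac{1604439}{316} \approx -5077.3$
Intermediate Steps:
$O = - \frac{1}{316} \approx -0.0031646$
$423 \left(r{\left(-12 \right)} + O\right) = 423 \left(-12 - \frac{1}{316}\right) = 423 \left(- \frac{3793}{316}\right) = - \frac{1604439}{316}$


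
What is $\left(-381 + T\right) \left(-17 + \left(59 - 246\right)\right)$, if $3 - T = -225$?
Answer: $31212$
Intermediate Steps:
$T = 228$ ($T = 3 - -225 = 3 + 225 = 228$)
$\left(-381 + T\right) \left(-17 + \left(59 - 246\right)\right) = \left(-381 + 228\right) \left(-17 + \left(59 - 246\right)\right) = - 153 \left(-17 + \left(59 - 246\right)\right) = - 153 \left(-17 - 187\right) = \left(-153\right) \left(-204\right) = 31212$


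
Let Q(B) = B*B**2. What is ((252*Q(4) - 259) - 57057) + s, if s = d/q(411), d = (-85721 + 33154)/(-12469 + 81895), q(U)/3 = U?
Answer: -3525785855071/85602258 ≈ -41188.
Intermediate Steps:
q(U) = 3*U
Q(B) = B**3
d = -52567/69426 ≈ -0.75717
s = -52567/85602258 (s = -52567/(69426*(3*411)) = -52567/69426/1233 = -52567/69426*1/1233 = -52567/85602258 ≈ -0.00061408)
((252*Q(4) - 259) - 57057) + s = ((252*4**3 - 259) - 57057) - 52567/85602258 = ((252*64 - 259) - 57057) - 52567/85602258 = ((16128 - 259) - 57057) - 52567/85602258 = (15869 - 57057) - 52567/85602258 = -41188 - 52567/85602258 = -3525785855071/85602258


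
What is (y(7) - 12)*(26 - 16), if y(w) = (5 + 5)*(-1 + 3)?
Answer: 80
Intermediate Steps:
y(w) = 20 (y(w) = 10*2 = 20)
(y(7) - 12)*(26 - 16) = (20 - 12)*(26 - 16) = 8*10 = 80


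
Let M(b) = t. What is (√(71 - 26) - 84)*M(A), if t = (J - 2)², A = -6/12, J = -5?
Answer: -4116 + 147*√5 ≈ -3787.3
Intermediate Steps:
A = -½ (A = -6*1/12 = -½ ≈ -0.50000)
t = 49 (t = (-5 - 2)² = (-7)² = 49)
M(b) = 49
(√(71 - 26) - 84)*M(A) = (√(71 - 26) - 84)*49 = (√45 - 84)*49 = (3*√5 - 84)*49 = (-84 + 3*√5)*49 = -4116 + 147*√5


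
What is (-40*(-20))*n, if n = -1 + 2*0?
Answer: -800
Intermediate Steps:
n = -1 (n = -1 + 0 = -1)
(-40*(-20))*n = -40*(-20)*(-1) = 800*(-1) = -800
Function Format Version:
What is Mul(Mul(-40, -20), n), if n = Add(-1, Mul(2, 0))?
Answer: -800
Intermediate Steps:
n = -1 (n = Add(-1, 0) = -1)
Mul(Mul(-40, -20), n) = Mul(Mul(-40, -20), -1) = Mul(800, -1) = -800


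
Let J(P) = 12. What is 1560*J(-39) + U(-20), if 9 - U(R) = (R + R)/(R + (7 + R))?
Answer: 618017/33 ≈ 18728.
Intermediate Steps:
U(R) = 9 - 2*R/(7 + 2*R) (U(R) = 9 - (R + R)/(R + (7 + R)) = 9 - 2*R/(7 + 2*R))
1560*J(-39) + U(-20) = 1560*12 + (63 + 16*(-20))/(7 + 2*(-20)) = 18720 + (63 - 320)/(7 - 40) = 18720 - 257/(-33) = 18720 - 1/33*(-257) = 18720 + 257/33 = 618017/33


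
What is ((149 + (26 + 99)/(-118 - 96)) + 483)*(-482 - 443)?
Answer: -124988775/214 ≈ -5.8406e+5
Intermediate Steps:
((149 + (26 + 99)/(-118 - 96)) + 483)*(-482 - 443) = ((149 + 125/(-214)) + 483)*(-925) = ((149 + 125*(-1/214)) + 483)*(-925) = ((149 - 125/214) + 483)*(-925) = (31761/214 + 483)*(-925) = (135123/214)*(-925) = -124988775/214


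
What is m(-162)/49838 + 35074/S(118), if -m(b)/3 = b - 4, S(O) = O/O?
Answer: 874009255/24919 ≈ 35074.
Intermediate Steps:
S(O) = 1
m(b) = 12 - 3*b (m(b) = -3*(b - 4) = -3*(-4 + b) = 12 - 3*b)
m(-162)/49838 + 35074/S(118) = (12 - 3*(-162))/49838 + 35074/1 = (12 + 486)*(1/49838) + 35074*1 = 498*(1/49838) + 35074 = 249/24919 + 35074 = 874009255/24919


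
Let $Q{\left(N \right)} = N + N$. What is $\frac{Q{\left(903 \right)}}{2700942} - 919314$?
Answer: $- \frac{413835631997}{450157} \approx -9.1931 \cdot 10^{5}$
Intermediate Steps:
$Q{\left(N \right)} = 2 N$
$\frac{Q{\left(903 \right)}}{2700942} - 919314 = \frac{2 \cdot 903}{2700942} - 919314 = 1806 \cdot \frac{1}{2700942} - 919314 = \frac{301}{450157} - 919314 = - \frac{413835631997}{450157}$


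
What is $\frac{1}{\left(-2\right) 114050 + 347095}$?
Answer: $\frac{1}{118995} \approx 8.4037 \cdot 10^{-6}$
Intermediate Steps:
$\frac{1}{\left(-2\right) 114050 + 347095} = \frac{1}{-228100 + 347095} = \frac{1}{118995}$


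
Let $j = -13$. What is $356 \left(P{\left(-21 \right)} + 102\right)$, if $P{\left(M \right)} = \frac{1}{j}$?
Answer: $\frac{471700}{13} \approx 36285.0$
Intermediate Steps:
$P{\left(M \right)} = - \frac{1}{13}$ ($P{\left(M \right)} = \frac{1}{-13} = - \frac{1}{13}$)
$356 \left(P{\left(-21 \right)} + 102\right) = 356 \left(- \frac{1}{13} + 102\right) = 356 \cdot \frac{1325}{13} = \frac{471700}{13}$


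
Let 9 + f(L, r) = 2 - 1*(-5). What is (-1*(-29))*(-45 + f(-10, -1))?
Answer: -1363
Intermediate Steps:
f(L, r) = -2 (f(L, r) = -9 + (2 - 1*(-5)) = -9 + (2 + 5) = -9 + 7 = -2)
(-1*(-29))*(-45 + f(-10, -1)) = (-1*(-29))*(-45 - 2) = 29*(-47) = -1363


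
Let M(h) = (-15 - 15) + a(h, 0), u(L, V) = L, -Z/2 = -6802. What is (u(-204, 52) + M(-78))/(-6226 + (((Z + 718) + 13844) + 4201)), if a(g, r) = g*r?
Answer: -234/26141 ≈ -0.0089515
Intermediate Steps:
Z = 13604 (Z = -2*(-6802) = 13604)
M(h) = -30 (M(h) = (-15 - 15) + h*0 = -30 + 0 = -30)
(u(-204, 52) + M(-78))/(-6226 + (((Z + 718) + 13844) + 4201)) = (-204 - 30)/(-6226 + (((13604 + 718) + 13844) + 4201)) = -234/(-6226 + ((14322 + 13844) + 4201)) = -234/(-6226 + (28166 + 4201)) = -234/(-6226 + 32367) = -234/26141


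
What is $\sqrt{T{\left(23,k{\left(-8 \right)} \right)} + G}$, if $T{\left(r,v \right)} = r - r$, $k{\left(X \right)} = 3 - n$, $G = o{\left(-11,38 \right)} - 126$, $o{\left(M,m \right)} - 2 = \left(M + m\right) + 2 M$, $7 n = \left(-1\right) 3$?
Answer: $i \sqrt{119} \approx 10.909 i$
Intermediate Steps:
$n = - \frac{3}{7}$ ($n = \frac{\left(-1\right) 3}{7} = \frac{1}{7} \left(-3\right) = - \frac{3}{7} \approx -0.42857$)
$o{\left(M,m \right)} = 2 + m + 3 M$ ($o{\left(M,m \right)} = 2 + \left(\left(M + m\right) + 2 M\right) = 2 + \left(m + 3 M\right) = 2 + m + 3 M$)
$G = -119$ ($G = \left(2 + 38 + 3 \left(-11\right)\right) - 126 = \left(2 + 38 - 33\right) - 126 = 7 - 126 = -119$)
$k{\left(X \right)} = \frac{24}{7}$ ($k{\left(X \right)} = 3 - - \frac{3}{7} = 3 + \frac{3}{7} = \frac{24}{7}$)
$T{\left(r,v \right)} = 0$
$\sqrt{T{\left(23,k{\left(-8 \right)} \right)} + G} = \sqrt{0 - 119} = \sqrt{-119} = i \sqrt{119}$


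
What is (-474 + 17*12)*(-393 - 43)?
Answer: 117720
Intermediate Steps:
(-474 + 17*12)*(-393 - 43) = (-474 + 204)*(-436) = -270*(-436) = 117720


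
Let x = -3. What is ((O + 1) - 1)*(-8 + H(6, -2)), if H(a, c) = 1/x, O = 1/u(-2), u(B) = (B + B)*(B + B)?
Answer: -25/48 ≈ -0.52083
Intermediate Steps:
u(B) = 4*B² (u(B) = (2*B)*(2*B) = 4*B²)
O = 1/16 (O = 1/(4*(-2)²) = 1/(4*4) = 1/16 ≈ 0.062500)
H(a, c) = -⅓ (H(a, c) = 1/(-3) = -⅓)
((O + 1) - 1)*(-8 + H(6, -2)) = ((1/16 + 1) - 1)*(-8 - ⅓) = (17/16 - 1)*(-25/3) = (1/16)*(-25/3) = -25/48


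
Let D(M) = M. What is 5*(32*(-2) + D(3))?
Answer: -305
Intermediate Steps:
5*(32*(-2) + D(3)) = 5*(32*(-2) + 3) = 5*(-64 + 3) = 5*(-61) = -305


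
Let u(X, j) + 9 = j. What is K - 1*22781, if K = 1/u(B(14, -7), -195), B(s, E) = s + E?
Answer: -4647325/204 ≈ -22781.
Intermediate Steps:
B(s, E) = E + s
u(X, j) = -9 + j
K = -1/204 (K = 1/(-9 - 195) = 1/(-204) = -1/204 ≈ -0.0049020)
K - 1*22781 = -1/204 - 1*22781 = -1/204 - 22781 = -4647325/204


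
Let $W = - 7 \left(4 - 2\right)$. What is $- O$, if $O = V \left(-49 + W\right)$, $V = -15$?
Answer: $-945$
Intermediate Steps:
$W = -14$ ($W = - 7 \left(4 - 2\right) = \left(-7\right) 2 = -14$)
$O = 945$ ($O = - 15 \left(-49 - 14\right) = \left(-15\right) \left(-63\right) = 945$)
$- O = \left(-1\right) 945 = -945$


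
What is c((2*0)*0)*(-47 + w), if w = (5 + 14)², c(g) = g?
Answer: 0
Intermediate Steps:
w = 361 (w = 19² = 361)
c((2*0)*0)*(-47 + w) = ((2*0)*0)*(-47 + 361) = (0*0)*314 = 0*314 = 0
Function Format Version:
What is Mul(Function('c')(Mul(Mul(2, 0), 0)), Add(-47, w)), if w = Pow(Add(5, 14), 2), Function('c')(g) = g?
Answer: 0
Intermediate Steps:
w = 361 (w = Pow(19, 2) = 361)
Mul(Function('c')(Mul(Mul(2, 0), 0)), Add(-47, w)) = Mul(Mul(Mul(2, 0), 0), Add(-47, 361)) = Mul(Mul(0, 0), 314) = Mul(0, 314) = 0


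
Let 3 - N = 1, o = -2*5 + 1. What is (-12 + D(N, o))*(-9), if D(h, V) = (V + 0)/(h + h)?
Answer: 513/4 ≈ 128.25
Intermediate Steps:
o = -9 (o = -10 + 1 = -9)
N = 2 (N = 3 - 1*1 = 3 - 1 = 2)
D(h, V) = V/(2*h) (D(h, V) = V/((2*h)) = V*(1/(2*h)) = V/(2*h))
(-12 + D(N, o))*(-9) = (-12 + (½)*(-9)/2)*(-9) = (-12 + (½)*(-9)*(½))*(-9) = (-12 - 9/4)*(-9) = -57/4*(-9) = 513/4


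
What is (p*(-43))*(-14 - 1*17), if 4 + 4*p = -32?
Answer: -11997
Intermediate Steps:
p = -9 (p = -1 + (¼)*(-32) = -1 - 8 = -9)
(p*(-43))*(-14 - 1*17) = (-9*(-43))*(-14 - 1*17) = 387*(-14 - 17) = 387*(-31) = -11997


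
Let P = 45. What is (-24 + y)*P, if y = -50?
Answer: -3330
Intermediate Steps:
(-24 + y)*P = (-24 - 50)*45 = -74*45 = -3330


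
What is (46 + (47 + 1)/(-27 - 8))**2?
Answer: 2439844/1225 ≈ 1991.7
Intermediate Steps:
(46 + (47 + 1)/(-27 - 8))**2 = (46 + 48/(-35))**2 = (46 + 48*(-1/35))**2 = (46 - 48/35)**2 = (1562/35)**2 = 2439844/1225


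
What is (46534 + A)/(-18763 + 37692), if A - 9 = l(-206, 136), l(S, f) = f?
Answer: 46679/18929 ≈ 2.4660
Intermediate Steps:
A = 145 (A = 9 + 136 = 145)
(46534 + A)/(-18763 + 37692) = (46534 + 145)/(-18763 + 37692) = 46679/18929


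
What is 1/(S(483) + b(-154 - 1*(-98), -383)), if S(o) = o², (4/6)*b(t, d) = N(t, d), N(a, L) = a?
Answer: 1/233205 ≈ 4.2881e-6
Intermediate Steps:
b(t, d) = 3*t/2
1/(S(483) + b(-154 - 1*(-98), -383)) = 1/(483² + 3*(-154 - 1*(-98))/2) = 1/(233289 + 3*(-154 + 98)/2) = 1/(233289 + (3/2)*(-56)) = 1/(233289 - 84) = 1/233205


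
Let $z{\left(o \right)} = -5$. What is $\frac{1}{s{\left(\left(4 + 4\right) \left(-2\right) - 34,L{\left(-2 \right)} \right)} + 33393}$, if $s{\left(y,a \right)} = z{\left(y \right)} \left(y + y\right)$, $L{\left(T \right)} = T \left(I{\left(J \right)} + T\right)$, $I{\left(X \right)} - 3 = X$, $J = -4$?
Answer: $\frac{1}{33893} \approx 2.9505 \cdot 10^{-5}$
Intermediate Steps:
$I{\left(X \right)} = 3 + X$
$L{\left(T \right)} = T \left(-1 + T\right)$ ($L{\left(T \right)} = T \left(\left(3 - 4\right) + T\right) = T \left(-1 + T\right)$)
$s{\left(y,a \right)} = - 10 y$ ($s{\left(y,a \right)} = - 5 \left(y + y\right) = - 5 \cdot 2 y = - 10 y$)
$\frac{1}{s{\left(\left(4 + 4\right) \left(-2\right) - 34,L{\left(-2 \right)} \right)} + 33393} = \frac{1}{- 10 \left(\left(4 + 4\right) \left(-2\right) - 34\right) + 33393} = \frac{1}{- 10 \left(8 \left(-2\right) - 34\right) + 33393} = \frac{1}{- 10 \left(-16 - 34\right) + 33393} = \frac{1}{\left(-10\right) \left(-50\right) + 33393} = \frac{1}{500 + 33393} = \frac{1}{33893}$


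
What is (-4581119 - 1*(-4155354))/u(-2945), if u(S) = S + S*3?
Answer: 85153/2356 ≈ 36.143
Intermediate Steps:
u(S) = 4*S (u(S) = S + 3*S = 4*S)
(-4581119 - 1*(-4155354))/u(-2945) = (-4581119 - 1*(-4155354))/((4*(-2945))) = (-4581119 + 4155354)/(-11780) = -425765*(-1/11780) = 85153/2356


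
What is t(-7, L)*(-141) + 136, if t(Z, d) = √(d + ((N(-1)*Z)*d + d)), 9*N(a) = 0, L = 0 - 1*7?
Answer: 136 - 141*I*√14 ≈ 136.0 - 527.57*I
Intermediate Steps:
L = -7 (L = 0 - 7 = -7)
N(a) = 0 (N(a) = (⅑)*0 = 0)
t(Z, d) = √2*√d (t(Z, d) = √(d + ((0*Z)*d + d)) = √(d + (0*d + d)) = √(d + (0 + d)) = √(d + d) = √(2*d) = √2*√d)
t(-7, L)*(-141) + 136 = (√2*√(-7))*(-141) + 136 = (√2*(I*√7))*(-141) + 136 = (I*√14)*(-141) + 136 = -141*I*√14 + 136 = 136 - 141*I*√14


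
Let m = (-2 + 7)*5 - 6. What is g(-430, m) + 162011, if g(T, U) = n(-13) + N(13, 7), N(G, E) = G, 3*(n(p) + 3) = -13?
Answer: 486050/3 ≈ 1.6202e+5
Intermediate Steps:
n(p) = -22/3 (n(p) = -3 + (1/3)*(-13) = -3 - 13/3 = -22/3)
m = 19 (m = 5*5 - 6 = 25 - 6 = 19)
g(T, U) = 17/3 (g(T, U) = -22/3 + 13 = 17/3)
g(-430, m) + 162011 = 17/3 + 162011 = 486050/3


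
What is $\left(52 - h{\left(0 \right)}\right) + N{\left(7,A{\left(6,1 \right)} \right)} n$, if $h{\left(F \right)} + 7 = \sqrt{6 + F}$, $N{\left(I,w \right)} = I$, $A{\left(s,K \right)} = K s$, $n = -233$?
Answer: $-1572 - \sqrt{6} \approx -1574.4$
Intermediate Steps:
$h{\left(F \right)} = -7 + \sqrt{6 + F}$
$\left(52 - h{\left(0 \right)}\right) + N{\left(7,A{\left(6,1 \right)} \right)} n = \left(52 - \left(-7 + \sqrt{6 + 0}\right)\right) + 7 \left(-233\right) = \left(52 - \left(-7 + \sqrt{6}\right)\right) - 1631 = \left(52 + \left(7 - \sqrt{6}\right)\right) - 1631 = \left(59 - \sqrt{6}\right) - 1631 = -1572 - \sqrt{6}$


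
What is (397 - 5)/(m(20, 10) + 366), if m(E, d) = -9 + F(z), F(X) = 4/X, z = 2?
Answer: 392/359 ≈ 1.0919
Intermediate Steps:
m(E, d) = -7 (m(E, d) = -9 + 4/2 = -9 + 4*(½) = -9 + 2 = -7)
(397 - 5)/(m(20, 10) + 366) = (397 - 5)/(-7 + 366) = 392/359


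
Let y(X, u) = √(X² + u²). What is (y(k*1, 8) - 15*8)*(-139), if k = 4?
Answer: 16680 - 556*√5 ≈ 15437.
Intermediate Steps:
(y(k*1, 8) - 15*8)*(-139) = (√((4*1)² + 8²) - 15*8)*(-139) = (√(4² + 64) - 120)*(-139) = (√(16 + 64) - 120)*(-139) = (√80 - 120)*(-139) = (4*√5 - 120)*(-139) = (-120 + 4*√5)*(-139) = 16680 - 556*√5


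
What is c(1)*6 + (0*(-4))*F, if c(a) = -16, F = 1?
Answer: -96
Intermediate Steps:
c(1)*6 + (0*(-4))*F = -16*6 + (0*(-4))*1 = -96 + 0*1 = -96 + 0 = -96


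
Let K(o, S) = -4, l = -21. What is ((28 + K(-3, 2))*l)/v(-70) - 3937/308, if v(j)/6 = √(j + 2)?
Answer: -3937/308 + 42*I*√17/17 ≈ -12.782 + 10.186*I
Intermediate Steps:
v(j) = 6*√(2 + j) (v(j) = 6*√(j + 2) = 6*√(2 + j))
((28 + K(-3, 2))*l)/v(-70) - 3937/308 = ((28 - 4)*(-21))/((6*√(2 - 70))) - 3937/308 = (24*(-21))/((6*√(-68))) - 3937*1/308 = -504*(-I*√17/204) - 3937/308 = -(-42)*I*√17/17 - 3937/308 = 42*I*√17/17 - 3937/308 = -3937/308 + 42*I*√17/17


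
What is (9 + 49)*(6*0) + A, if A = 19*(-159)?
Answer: -3021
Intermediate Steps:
A = -3021
(9 + 49)*(6*0) + A = (9 + 49)*(6*0) - 3021 = 58*0 - 3021 = 0 - 3021 = -3021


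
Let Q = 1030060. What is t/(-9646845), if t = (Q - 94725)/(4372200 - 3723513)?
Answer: -187067/1251556588503 ≈ -1.4947e-7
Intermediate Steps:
t = 935335/648687 (t = (1030060 - 94725)/(4372200 - 3723513) = 935335/648687 ≈ 1.4419)
t/(-9646845) = (935335/648687)/(-9646845) = (935335/648687)*(-1/9646845) = -187067/1251556588503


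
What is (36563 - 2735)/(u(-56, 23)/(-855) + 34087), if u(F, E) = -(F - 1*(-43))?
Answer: 7230735/7286093 ≈ 0.99240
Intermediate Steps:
u(F, E) = -43 - F (u(F, E) = -(F + 43) = -(43 + F) = -43 - F)
(36563 - 2735)/(u(-56, 23)/(-855) + 34087) = (36563 - 2735)/((-43 - 1*(-56))/(-855) + 34087) = 33828/((-43 + 56)*(-1/855) + 34087) = 33828/(13*(-1/855) + 34087) = 33828/(-13/855 + 34087) = 33828/(29144372/855) = 33828*(855/29144372) = 7230735/7286093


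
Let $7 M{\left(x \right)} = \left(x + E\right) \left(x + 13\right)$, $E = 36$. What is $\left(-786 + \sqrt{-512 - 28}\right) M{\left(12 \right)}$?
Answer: $- \frac{943200}{7} + \frac{7200 i \sqrt{15}}{7} \approx -1.3474 \cdot 10^{5} + 3983.6 i$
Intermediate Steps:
$M{\left(x \right)} = \frac{\left(13 + x\right) \left(36 + x\right)}{7}$ ($M{\left(x \right)} = \frac{\left(x + 36\right) \left(x + 13\right)}{7} = \frac{\left(36 + x\right) \left(13 + x\right)}{7} = \frac{\left(13 + x\right) \left(36 + x\right)}{7}$)
$\left(-786 + \sqrt{-512 - 28}\right) M{\left(12 \right)} = \left(-786 + \sqrt{-512 - 28}\right) \left(\frac{468}{7} + 7 \cdot 12 + \frac{12^{2}}{7}\right) = \left(-786 + \sqrt{-540}\right) \left(\frac{468}{7} + 84 + \frac{1}{7} \cdot 144\right) = \left(-786 + 6 i \sqrt{15}\right) \left(\frac{468}{7} + 84 + \frac{144}{7}\right) = \left(-786 + 6 i \sqrt{15}\right) \frac{1200}{7} = - \frac{943200}{7} + \frac{7200 i \sqrt{15}}{7}$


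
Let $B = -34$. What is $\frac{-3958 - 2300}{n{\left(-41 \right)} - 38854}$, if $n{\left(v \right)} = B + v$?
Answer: $\frac{6258}{38929} \approx 0.16075$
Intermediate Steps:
$n{\left(v \right)} = -34 + v$
$\frac{-3958 - 2300}{n{\left(-41 \right)} - 38854} = \frac{-3958 - 2300}{\left(-34 - 41\right) - 38854} = - \frac{6258}{-75 - 38854} = - \frac{6258}{-38929} = \left(-6258\right) \left(- \frac{1}{38929}\right) = \frac{6258}{38929}$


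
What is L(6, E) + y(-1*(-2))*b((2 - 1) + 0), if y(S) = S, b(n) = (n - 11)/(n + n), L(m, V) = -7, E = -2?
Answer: -17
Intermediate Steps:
b(n) = (-11 + n)/(2*n) (b(n) = (-11 + n)/((2*n)) = (-11 + n)*(1/(2*n)) = (-11 + n)/(2*n))
L(6, E) + y(-1*(-2))*b((2 - 1) + 0) = -7 + (-1*(-2))*((-11 + ((2 - 1) + 0))/(2*((2 - 1) + 0))) = -7 + 2*((-11 + (1 + 0))/(2*(1 + 0))) = -7 + 2*((½)*(-11 + 1)/1) = -7 + 2*((½)*1*(-10)) = -7 + 2*(-5) = -7 - 10 = -17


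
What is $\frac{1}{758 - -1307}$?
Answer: $\frac{1}{2065} \approx 0.00048426$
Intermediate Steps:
$\frac{1}{758 - -1307} = \frac{1}{758 + 1307} = \frac{1}{2065}$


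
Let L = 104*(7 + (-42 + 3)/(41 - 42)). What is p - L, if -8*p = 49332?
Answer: -21901/2 ≈ -10951.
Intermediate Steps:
p = -12333/2 (p = -1/8*49332 = -12333/2 ≈ -6166.5)
L = 4784 (L = 104*(7 - 39/(-1)) = 104*(7 - 39*(-1)) = 104*(7 + 39) = 104*46 = 4784)
p - L = -12333/2 - 1*4784 = -12333/2 - 4784 = -21901/2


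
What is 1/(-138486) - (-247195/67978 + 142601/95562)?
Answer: 160743826566583/74968399416258 ≈ 2.1442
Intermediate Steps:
1/(-138486) - (-247195/67978 + 142601/95562) = -1/138486 - (-247195*1/67978 + 142601*(1/95562)) = -1/138486 - (-247195/67978 + 142601/95562) = -1/138486 - 1*(-3482179453/1624028409) = -1/138486 + 3482179453/1624028409 = 160743826566583/74968399416258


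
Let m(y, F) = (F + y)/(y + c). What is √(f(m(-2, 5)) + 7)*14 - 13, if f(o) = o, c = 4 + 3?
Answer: -13 + 14*√190/5 ≈ 25.595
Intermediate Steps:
c = 7
m(y, F) = (F + y)/(7 + y) (m(y, F) = (F + y)/(y + 7) = (F + y)/(7 + y))
√(f(m(-2, 5)) + 7)*14 - 13 = √((5 - 2)/(7 - 2) + 7)*14 - 13 = √(3/5 + 7)*14 - 13 = √((⅕)*3 + 7)*14 - 13 = √(⅗ + 7)*14 - 13 = √(38/5)*14 - 13 = (√190/5)*14 - 13 = 14*√190/5 - 13 = -13 + 14*√190/5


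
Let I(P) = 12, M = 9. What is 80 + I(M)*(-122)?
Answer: -1384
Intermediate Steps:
80 + I(M)*(-122) = 80 + 12*(-122) = 80 - 1464 = -1384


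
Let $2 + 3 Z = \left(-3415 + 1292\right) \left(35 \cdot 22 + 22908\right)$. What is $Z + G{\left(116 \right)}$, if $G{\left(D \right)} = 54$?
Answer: $-16756078$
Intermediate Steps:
$Z = -16756132$ ($Z = - \frac{2}{3} + \frac{\left(-3415 + 1292\right) \left(35 \cdot 22 + 22908\right)}{3} = - \frac{2}{3} + \frac{\left(-2123\right) \left(770 + 22908\right)}{3} = - \frac{2}{3} + \frac{\left(-2123\right) 23678}{3} = - \frac{2}{3} + \frac{1}{3} \left(-50268394\right) = - \frac{2}{3} - \frac{50268394}{3} = -16756132$)
$Z + G{\left(116 \right)} = -16756132 + 54 = -16756078$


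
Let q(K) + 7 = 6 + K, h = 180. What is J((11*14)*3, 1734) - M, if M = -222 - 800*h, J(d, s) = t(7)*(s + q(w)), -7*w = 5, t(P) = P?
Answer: 156348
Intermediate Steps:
w = -5/7 (w = -⅐*5 = -5/7 ≈ -0.71429)
q(K) = -1 + K (q(K) = -7 + (6 + K) = -1 + K)
J(d, s) = -12 + 7*s (J(d, s) = 7*(s + (-1 - 5/7)) = 7*(s - 12/7) = 7*(-12/7 + s) = -12 + 7*s)
M = -144222 (M = -222 - 800*180 = -222 - 144000 = -144222)
J((11*14)*3, 1734) - M = (-12 + 7*1734) - 1*(-144222) = (-12 + 12138) + 144222 = 12126 + 144222 = 156348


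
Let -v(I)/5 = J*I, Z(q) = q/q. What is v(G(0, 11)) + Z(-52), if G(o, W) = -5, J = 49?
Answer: 1226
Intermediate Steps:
Z(q) = 1
v(I) = -245*I
v(G(0, 11)) + Z(-52) = -245*(-5) + 1 = 1225 + 1 = 1226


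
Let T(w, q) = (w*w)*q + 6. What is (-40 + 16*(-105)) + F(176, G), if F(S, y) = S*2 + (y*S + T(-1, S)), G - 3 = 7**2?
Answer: 7966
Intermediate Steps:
G = 52 (G = 3 + 7**2 = 3 + 49 = 52)
T(w, q) = 6 + q*w**2 (T(w, q) = w**2*q + 6 = q*w**2 + 6 = 6 + q*w**2)
F(S, y) = 6 + 3*S + S*y (F(S, y) = S*2 + (y*S + (6 + S*(-1)**2)) = 2*S + (S*y + (6 + S*1)) = 2*S + (S*y + (6 + S)) = 2*S + (6 + S + S*y) = 6 + 3*S + S*y)
(-40 + 16*(-105)) + F(176, G) = (-40 + 16*(-105)) + (6 + 3*176 + 176*52) = (-40 - 1680) + (6 + 528 + 9152) = -1720 + 9686 = 7966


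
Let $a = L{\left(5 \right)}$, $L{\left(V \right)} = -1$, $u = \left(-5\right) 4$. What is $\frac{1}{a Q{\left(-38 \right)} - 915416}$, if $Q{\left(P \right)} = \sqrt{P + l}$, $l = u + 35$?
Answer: $\frac{i}{\sqrt{23} - 915416 i} \approx -1.0924 \cdot 10^{-6} + 5.723 \cdot 10^{-12} i$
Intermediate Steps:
$u = -20$
$l = 15$ ($l = -20 + 35 = 15$)
$a = -1$
$Q{\left(P \right)} = \sqrt{15 + P}$ ($Q{\left(P \right)} = \sqrt{P + 15} = \sqrt{15 + P}$)
$\frac{1}{a Q{\left(-38 \right)} - 915416} = \frac{1}{- \sqrt{15 - 38} - 915416} = \frac{1}{- \sqrt{-23} - 915416} = \frac{1}{- i \sqrt{23} - 915416} = \frac{1}{-915416 - i \sqrt{23}}$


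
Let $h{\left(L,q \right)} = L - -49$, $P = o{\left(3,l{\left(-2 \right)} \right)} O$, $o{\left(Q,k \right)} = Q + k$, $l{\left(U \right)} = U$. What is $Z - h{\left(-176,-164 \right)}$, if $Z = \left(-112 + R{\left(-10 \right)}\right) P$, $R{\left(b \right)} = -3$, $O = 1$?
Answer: $12$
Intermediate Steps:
$P = 1$ ($P = \left(3 - 2\right) 1 = 1 \cdot 1 = 1$)
$h{\left(L,q \right)} = 49 + L$ ($h{\left(L,q \right)} = L + 49 = 49 + L$)
$Z = -115$ ($Z = \left(-112 - 3\right) 1 = \left(-115\right) 1 = -115$)
$Z - h{\left(-176,-164 \right)} = -115 - \left(49 - 176\right) = -115 - -127 = -115 + 127 = 12$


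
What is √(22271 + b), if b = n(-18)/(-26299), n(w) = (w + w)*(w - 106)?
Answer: √53298751415/1547 ≈ 149.23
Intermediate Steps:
n(w) = 2*w*(-106 + w) (n(w) = (2*w)*(-106 + w) = 2*w*(-106 + w))
b = -4464/26299 (b = (2*(-18)*(-106 - 18))/(-26299) = (2*(-18)*(-124))*(-1/26299) = 4464*(-1/26299) = -4464/26299 ≈ -0.16974)
√(22271 + b) = √(22271 - 4464/26299) = √(585700565/26299) = √53298751415/1547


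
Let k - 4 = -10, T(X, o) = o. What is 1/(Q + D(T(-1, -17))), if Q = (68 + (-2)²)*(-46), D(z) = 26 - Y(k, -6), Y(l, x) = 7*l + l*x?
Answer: -1/3280 ≈ -0.00030488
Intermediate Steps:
k = -6 (k = 4 - 10 = -6)
D(z) = 32 (D(z) = 26 - (-6)*(7 - 6) = 26 - (-6) = 26 - 1*(-6) = 26 + 6 = 32)
Q = -3312 (Q = (68 + 4)*(-46) = 72*(-46) = -3312)
1/(Q + D(T(-1, -17))) = 1/(-3312 + 32) = 1/(-3280) = -1/3280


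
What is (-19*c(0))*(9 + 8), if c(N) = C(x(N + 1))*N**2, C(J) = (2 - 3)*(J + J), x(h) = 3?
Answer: 0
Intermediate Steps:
C(J) = -2*J
c(N) = -6*N**2 (c(N) = (-2*3)*N**2 = -6*N**2)
(-19*c(0))*(9 + 8) = (-(-114)*0**2)*(9 + 8) = -(-114)*0*17 = -19*0*17 = 0*17 = 0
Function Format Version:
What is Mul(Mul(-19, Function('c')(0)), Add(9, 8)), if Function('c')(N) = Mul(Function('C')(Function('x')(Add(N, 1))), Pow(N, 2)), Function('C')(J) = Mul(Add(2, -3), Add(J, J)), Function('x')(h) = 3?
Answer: 0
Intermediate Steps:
Function('C')(J) = Mul(-2, J) (Function('C')(J) = Mul(-1, Mul(2, J)) = Mul(-2, J))
Function('c')(N) = Mul(-6, Pow(N, 2)) (Function('c')(N) = Mul(Mul(-2, 3), Pow(N, 2)) = Mul(-6, Pow(N, 2)))
Mul(Mul(-19, Function('c')(0)), Add(9, 8)) = Mul(Mul(-19, Mul(-6, Pow(0, 2))), Add(9, 8)) = Mul(Mul(-19, Mul(-6, 0)), 17) = Mul(Mul(-19, 0), 17) = Mul(0, 17) = 0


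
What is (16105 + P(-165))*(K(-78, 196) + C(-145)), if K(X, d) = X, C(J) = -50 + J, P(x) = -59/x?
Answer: -241821944/55 ≈ -4.3968e+6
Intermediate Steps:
(16105 + P(-165))*(K(-78, 196) + C(-145)) = (16105 - 59/(-165))*(-78 + (-50 - 145)) = (16105 - 59*(-1/165))*(-78 - 195) = (16105 + 59/165)*(-273) = (2657384/165)*(-273) = -241821944/55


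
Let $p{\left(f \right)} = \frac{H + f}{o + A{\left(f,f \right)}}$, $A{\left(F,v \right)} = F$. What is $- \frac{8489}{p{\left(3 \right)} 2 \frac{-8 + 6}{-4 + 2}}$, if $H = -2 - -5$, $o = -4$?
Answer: $\frac{8489}{12} \approx 707.42$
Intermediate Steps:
$H = 3$ ($H = -2 + 5 = 3$)
$p{\left(f \right)} = \frac{3 + f}{-4 + f}$
$- \frac{8489}{p{\left(3 \right)} 2 \frac{-8 + 6}{-4 + 2}} = - \frac{8489}{\frac{3 + 3}{-4 + 3} \cdot 2 \frac{-8 + 6}{-4 + 2}} = - \frac{8489}{\frac{1}{-1} \cdot 6 \cdot 2 \left(- \frac{2}{-2}\right)} = - \frac{8489}{\left(-1\right) 6 \cdot 2 \left(\left(-2\right) \left(- \frac{1}{2}\right)\right)} = - \frac{8489}{\left(-6\right) 2 \cdot 1} = - \frac{8489}{\left(-12\right) 1} = - \frac{8489}{-12} = \left(-8489\right) \left(- \frac{1}{12}\right) = \frac{8489}{12}$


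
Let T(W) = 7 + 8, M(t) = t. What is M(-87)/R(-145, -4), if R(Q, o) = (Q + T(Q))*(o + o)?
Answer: -87/1040 ≈ -0.083654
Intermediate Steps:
T(W) = 15
R(Q, o) = 2*o*(15 + Q) (R(Q, o) = (Q + 15)*(o + o) = (15 + Q)*(2*o) = 2*o*(15 + Q))
M(-87)/R(-145, -4) = -87*(-1/(8*(15 - 145))) = -87/(2*(-4)*(-130)) = -87/1040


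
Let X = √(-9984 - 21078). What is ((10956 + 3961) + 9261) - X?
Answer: 24178 - I*√31062 ≈ 24178.0 - 176.24*I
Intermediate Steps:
X = I*√31062 (X = √(-31062) = I*√31062 ≈ 176.24*I)
((10956 + 3961) + 9261) - X = ((10956 + 3961) + 9261) - I*√31062 = (14917 + 9261) - I*√31062 = 24178 - I*√31062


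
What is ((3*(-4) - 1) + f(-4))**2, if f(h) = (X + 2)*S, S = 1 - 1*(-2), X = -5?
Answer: 484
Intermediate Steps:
S = 3 (S = 1 + 2 = 3)
f(h) = -9 (f(h) = (-5 + 2)*3 = -3*3 = -9)
((3*(-4) - 1) + f(-4))**2 = ((3*(-4) - 1) - 9)**2 = ((-12 - 1) - 9)**2 = (-13 - 9)**2 = (-22)**2 = 484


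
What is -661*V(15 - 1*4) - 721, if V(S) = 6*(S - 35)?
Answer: 94463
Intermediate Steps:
V(S) = -210 + 6*S (V(S) = 6*(-35 + S) = -210 + 6*S)
-661*V(15 - 1*4) - 721 = -661*(-210 + 6*(15 - 1*4)) - 721 = -661*(-210 + 6*(15 - 4)) - 721 = -661*(-210 + 6*11) - 721 = -661*(-210 + 66) - 721 = -661*(-144) - 721 = 95184 - 721 = 94463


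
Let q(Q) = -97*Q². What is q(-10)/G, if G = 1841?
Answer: -9700/1841 ≈ -5.2689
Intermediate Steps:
q(-10)/G = -97*(-10)²/1841 = -97*100*(1/1841) = -9700*1/1841 = -9700/1841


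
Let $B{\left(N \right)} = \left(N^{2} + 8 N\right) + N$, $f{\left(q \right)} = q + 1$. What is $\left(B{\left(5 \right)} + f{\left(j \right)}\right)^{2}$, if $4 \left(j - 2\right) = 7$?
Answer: $\frac{89401}{16} \approx 5587.6$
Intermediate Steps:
$j = \frac{15}{4}$ ($j = 2 + \frac{1}{4} \cdot 7 = 2 + \frac{7}{4} = \frac{15}{4} \approx 3.75$)
$f{\left(q \right)} = 1 + q$
$B{\left(N \right)} = N^{2} + 9 N$
$\left(B{\left(5 \right)} + f{\left(j \right)}\right)^{2} = \left(5 \left(9 + 5\right) + \left(1 + \frac{15}{4}\right)\right)^{2} = \left(5 \cdot 14 + \frac{19}{4}\right)^{2} = \left(70 + \frac{19}{4}\right)^{2} = \left(\frac{299}{4}\right)^{2} = \frac{89401}{16}$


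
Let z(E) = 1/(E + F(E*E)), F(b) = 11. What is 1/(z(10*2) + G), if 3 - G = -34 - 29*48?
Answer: 31/44300 ≈ 0.00069977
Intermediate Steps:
G = 1429 (G = 3 - (-34 - 29*48) = 3 - (-34 - 1392) = 3 - 1*(-1426) = 3 + 1426 = 1429)
z(E) = 1/(11 + E) (z(E) = 1/(E + 11) = 1/(11 + E))
1/(z(10*2) + G) = 1/(1/(11 + 10*2) + 1429) = 1/(1/(11 + 20) + 1429) = 1/(1/31 + 1429) = 1/(44300/31) = 31/44300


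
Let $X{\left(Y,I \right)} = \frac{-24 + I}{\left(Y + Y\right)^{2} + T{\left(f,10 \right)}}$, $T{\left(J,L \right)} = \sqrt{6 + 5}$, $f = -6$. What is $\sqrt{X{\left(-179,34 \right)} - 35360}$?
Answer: $\frac{\sqrt{-4531879030 - 35360 \sqrt{11}}}{\sqrt{128164 + \sqrt{11}}} \approx 188.04 i$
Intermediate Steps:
$T{\left(J,L \right)} = \sqrt{11}$
$X{\left(Y,I \right)} = \frac{-24 + I}{\sqrt{11} + 4 Y^{2}}$ ($X{\left(Y,I \right)} = \frac{-24 + I}{\left(Y + Y\right)^{2} + \sqrt{11}} = \frac{-24 + I}{\left(2 Y\right)^{2} + \sqrt{11}} = \frac{-24 + I}{4 Y^{2} + \sqrt{11}} = \frac{-24 + I}{\sqrt{11} + 4 Y^{2}}$)
$\sqrt{X{\left(-179,34 \right)} - 35360} = \sqrt{\frac{-24 + 34}{\sqrt{11} + 4 \left(-179\right)^{2}} - 35360} = \sqrt{\frac{1}{\sqrt{11} + 4 \cdot 32041} \cdot 10 - 35360} = \sqrt{\frac{1}{\sqrt{11} + 128164} \cdot 10 - 35360} = \sqrt{\frac{1}{128164 + \sqrt{11}} \cdot 10 - 35360} = \sqrt{\frac{10}{128164 + \sqrt{11}} - 35360} = \sqrt{-35360 + \frac{10}{128164 + \sqrt{11}}}$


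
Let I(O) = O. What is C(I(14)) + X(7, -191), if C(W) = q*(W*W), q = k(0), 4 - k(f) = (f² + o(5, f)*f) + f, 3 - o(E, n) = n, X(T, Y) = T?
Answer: 791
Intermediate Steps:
o(E, n) = 3 - n
k(f) = 4 - f - f² - f*(3 - f) (k(f) = 4 - ((f² + (3 - f)*f) + f) = 4 - ((f² + f*(3 - f)) + f) = 4 - (f + f² + f*(3 - f)) = 4 + (-f - f² - f*(3 - f)) = 4 - f - f² - f*(3 - f))
q = 4 (q = 4 - 4*0 = 4 + 0 = 4)
C(W) = 4*W² (C(W) = 4*(W*W) = 4*W²)
C(I(14)) + X(7, -191) = 4*14² + 7 = 4*196 + 7 = 784 + 7 = 791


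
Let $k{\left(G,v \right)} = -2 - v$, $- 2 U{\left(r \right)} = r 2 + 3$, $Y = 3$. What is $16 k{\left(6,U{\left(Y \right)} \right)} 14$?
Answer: $560$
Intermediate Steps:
$U{\left(r \right)} = - \frac{3}{2} - r$ ($U{\left(r \right)} = - \frac{r 2 + 3}{2} = - \frac{2 r + 3}{2} = - \frac{3 + 2 r}{2} = - \frac{3}{2} - r$)
$16 k{\left(6,U{\left(Y \right)} \right)} 14 = 16 \left(-2 - \left(- \frac{3}{2} - 3\right)\right) 14 = 16 \left(-2 - - \frac{9}{2}\right) 14 = 16 \left(-2 + \frac{9}{2}\right) 14 = 16 \cdot \frac{5}{2} \cdot 14 = 40 \cdot 14 = 560$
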